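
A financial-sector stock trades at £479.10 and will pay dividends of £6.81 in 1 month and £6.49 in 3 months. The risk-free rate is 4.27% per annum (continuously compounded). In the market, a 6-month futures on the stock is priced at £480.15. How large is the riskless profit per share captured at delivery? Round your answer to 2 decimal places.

PV(dividends) I = 6.81·e^(−0.0427·1/12) + 6.49·e^(−0.0427·3/12) = 13.2069
Fair futures F* = (S − I)·e^(rT) = (479.10 − 13.2069)·e^0.021350 = 465.8931 × 1.021580 = 475.9471
Market £480.15 > fair 475.9471: forward overpriced → cash-and-carry (borrow at r, buy the stock and collect the dividends, short the forward).
Profit at T = |F_mkt − F*| = |480.15 − 475.9471| = £4.20 per share

£4.20 per share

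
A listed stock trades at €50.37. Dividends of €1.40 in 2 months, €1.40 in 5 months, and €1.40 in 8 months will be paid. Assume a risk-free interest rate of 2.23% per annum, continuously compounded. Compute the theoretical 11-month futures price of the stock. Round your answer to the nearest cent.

PV(dividends) I = 1.40·e^(−0.0223·2/12) + 1.40·e^(−0.0223·5/12) + 1.40·e^(−0.0223·8/12)
I = 1.3948 + 1.3871 + 1.3793 = 4.1612
F = (S − I)·e^(rT) = (50.37 − 4.1612) · e^(0.0223·11/12)
= 46.2088 · e^0.020442 = 46.2088 × 1.020652 = €47.16

€47.16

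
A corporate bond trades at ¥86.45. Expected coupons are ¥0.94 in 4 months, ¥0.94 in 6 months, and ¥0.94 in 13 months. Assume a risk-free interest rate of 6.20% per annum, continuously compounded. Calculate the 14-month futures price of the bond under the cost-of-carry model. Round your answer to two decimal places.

PV(coupons) I = 0.94·e^(−0.0620·4/12) + 0.94·e^(−0.0620·6/12) + 0.94·e^(−0.0620·13/12)
I = 0.9208 + 0.9113 + 0.8789 = 2.7110
F = (S − I)·e^(rT) = (86.45 − 2.7110) · e^(0.0620·14/12)
= 83.7390 · e^0.072333 = 83.7390 × 1.075013 = ¥90.02

¥90.02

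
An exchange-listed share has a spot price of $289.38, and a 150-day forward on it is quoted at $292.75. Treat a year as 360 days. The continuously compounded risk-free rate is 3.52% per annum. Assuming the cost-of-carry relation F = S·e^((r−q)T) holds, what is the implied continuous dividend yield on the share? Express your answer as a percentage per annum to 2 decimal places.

0.74%

From F = S·e^((r−q)T): (r − q) = ln(F/S)/T
ln(292.75/289.38) = ln(1.011646) = 0.011579
(r − q) = 0.011579 / (150/360) = 0.027790
q = r − ln(F/S)/T = 0.0352 − 0.027790 = 0.007410
q = 0.74%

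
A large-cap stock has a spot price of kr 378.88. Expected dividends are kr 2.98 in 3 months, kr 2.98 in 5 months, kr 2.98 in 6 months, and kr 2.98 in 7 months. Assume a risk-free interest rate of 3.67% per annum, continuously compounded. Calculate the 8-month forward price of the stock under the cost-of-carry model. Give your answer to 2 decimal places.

PV(dividends) I = 2.98·e^(−0.0367·3/12) + 2.98·e^(−0.0367·5/12) + 2.98·e^(−0.0367·6/12) + 2.98·e^(−0.0367·7/12)
I = 2.9528 + 2.9348 + 2.9258 + 2.9169 = 11.7303
F = (S − I)·e^(rT) = (378.88 − 11.7303) · e^(0.0367·8/12)
= 367.1497 · e^0.024467 = 367.1497 × 1.024769 = kr 376.24

kr 376.24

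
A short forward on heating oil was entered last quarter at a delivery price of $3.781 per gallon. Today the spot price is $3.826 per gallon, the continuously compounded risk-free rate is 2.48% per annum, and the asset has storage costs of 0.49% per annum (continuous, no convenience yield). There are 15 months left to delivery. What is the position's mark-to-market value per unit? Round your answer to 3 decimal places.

-$0.184 per gallon

Current fair forward for the remaining 15 months: F = S·e^((r + u)·T), (r + u) = 0.0248 + 0.0049 = 0.0297
F = 3.826 · e^(0.0297 × 15/12) = 3.826 × 1.037823 = 3.9707
Value of long forward = (F − K)·e^(−rT) = (3.9707 − 3.781) · e^(−0.0248·15/12)
= 0.1897 × 0.969476 = 0.184
Short position value = −(long value) = -$0.184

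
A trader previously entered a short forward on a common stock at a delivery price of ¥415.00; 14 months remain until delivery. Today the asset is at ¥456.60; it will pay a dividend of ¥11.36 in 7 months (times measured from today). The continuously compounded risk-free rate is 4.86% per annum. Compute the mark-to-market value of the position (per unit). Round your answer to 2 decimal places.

-¥53.43

PV(remaining dividends) I = 11.36·e^(−0.0486·7/12) = 11.0425
Current forward F = (S − I)·e^(rT) = (456.60 − 11.0425)·e^(0.0486·14/12) = 445.5575 × 1.058338 = 471.5504
Value (long) = (F − K)·e^(−rT) = (471.5504 − 415.00) × 0.944877 = 53.4332
Short position value = −(long value) = -¥53.43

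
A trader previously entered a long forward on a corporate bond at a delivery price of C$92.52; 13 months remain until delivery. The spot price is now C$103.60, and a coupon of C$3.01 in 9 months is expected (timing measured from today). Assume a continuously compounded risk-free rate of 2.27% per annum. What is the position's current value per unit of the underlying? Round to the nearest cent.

C$10.37

PV(remaining coupons) I = 3.01·e^(−0.0227·9/12) = 2.9592
Current forward F = (S − I)·e^(rT) = (103.60 − 2.9592)·e^(0.0227·13/12) = 100.6408 × 1.024897 = 103.1465
Value (long) = (F − K)·e^(−rT) = (103.1465 − 92.52) × 0.975708 = 10.3684
Value = C$10.37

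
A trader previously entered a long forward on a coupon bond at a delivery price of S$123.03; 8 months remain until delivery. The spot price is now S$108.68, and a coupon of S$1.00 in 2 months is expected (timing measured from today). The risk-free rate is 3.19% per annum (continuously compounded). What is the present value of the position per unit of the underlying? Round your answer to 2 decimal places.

PV(remaining coupons) I = 1.00·e^(−0.0319·2/12) = 0.9947
Current forward F = (S − I)·e^(rT) = (108.68 − 0.9947)·e^(0.0319·8/12) = 107.6853 × 1.021494 = 109.9999
Value (long) = (F − K)·e^(−rT) = (109.9999 − 123.03) × 0.978958 = -12.7559
Value = -S$12.76

-S$12.76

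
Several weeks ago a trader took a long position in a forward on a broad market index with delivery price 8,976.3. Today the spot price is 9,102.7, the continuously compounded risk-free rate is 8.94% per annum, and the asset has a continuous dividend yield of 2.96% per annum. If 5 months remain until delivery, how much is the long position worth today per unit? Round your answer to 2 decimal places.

Current fair forward for the remaining 5 months: F = S·e^((r − q)·T), (r − q) = 0.0894 − 0.0296 = 0.0598
F = 9102.7 · e^(0.0598 × 5/12) = 9102.7 × 1.02522968 = 9332.3582
Value of long forward = (F − K)·e^(−rT) = (9332.3582 − 8976.3) · e^(−0.0894·5/12)
= 356.0582 × 0.96343525 = 343.04

343.04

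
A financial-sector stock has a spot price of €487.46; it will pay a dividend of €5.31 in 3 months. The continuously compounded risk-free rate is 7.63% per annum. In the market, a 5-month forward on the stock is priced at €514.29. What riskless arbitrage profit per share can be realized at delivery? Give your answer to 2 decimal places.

€16.46 per share

PV(dividends) I = 5.31·e^(−0.0763·3/12) = 5.2097
Fair forward F* = (S − I)·e^(rT) = (487.46 − 5.2097)·e^0.031792 = 482.2503 × 1.032303 = 497.8284
Market €514.29 > fair 497.8284: forward overpriced → cash-and-carry (borrow at r, buy the stock and collect the dividends, short the forward).
Profit at T = |F_mkt − F*| = |514.29 − 497.8284| = €16.46 per share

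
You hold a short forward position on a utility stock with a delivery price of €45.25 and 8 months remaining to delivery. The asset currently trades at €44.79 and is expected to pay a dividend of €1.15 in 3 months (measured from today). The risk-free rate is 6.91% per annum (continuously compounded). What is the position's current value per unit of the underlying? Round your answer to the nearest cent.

PV(remaining dividends) I = 1.15·e^(−0.0691·3/12) = 1.1303
Current forward F = (S − I)·e^(rT) = (44.79 − 1.1303)·e^(0.0691·8/12) = 43.6597 × 1.047144 = 45.7180
Value (long) = (F − K)·e^(−rT) = (45.7180 − 45.25) × 0.954978 = 0.4469
Short position value = −(long value) = -€0.45

-€0.45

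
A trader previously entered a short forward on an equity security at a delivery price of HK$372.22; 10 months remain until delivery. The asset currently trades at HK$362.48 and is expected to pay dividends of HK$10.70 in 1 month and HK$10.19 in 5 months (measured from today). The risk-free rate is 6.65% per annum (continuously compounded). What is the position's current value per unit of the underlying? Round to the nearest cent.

PV(remaining dividends) I = 10.70·e^(−0.0665·1/12) + 10.19·e^(−0.0665·5/12) = 20.5524
Current forward F = (S − I)·e^(rT) = (362.48 − 20.5524)·e^(0.0665·10/12) = 341.9276 × 1.056981 = 361.4110
Value (long) = (F − K)·e^(−rT) = (361.4110 − 372.22) × 0.946091 = -10.2263
Short position value = −(long value) = HK$10.23

HK$10.23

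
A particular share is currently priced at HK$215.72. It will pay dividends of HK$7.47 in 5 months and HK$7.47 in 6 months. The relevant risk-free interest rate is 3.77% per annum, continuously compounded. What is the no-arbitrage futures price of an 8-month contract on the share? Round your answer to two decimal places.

HK$206.15

PV(dividends) I = 7.47·e^(−0.0377·5/12) + 7.47·e^(−0.0377·6/12)
I = 7.3536 + 7.3305 = 14.6841
F = (S − I)·e^(rT) = (215.72 − 14.6841) · e^(0.0377·8/12)
= 201.0359 · e^0.025133 = 201.0359 × 1.025451 = HK$206.15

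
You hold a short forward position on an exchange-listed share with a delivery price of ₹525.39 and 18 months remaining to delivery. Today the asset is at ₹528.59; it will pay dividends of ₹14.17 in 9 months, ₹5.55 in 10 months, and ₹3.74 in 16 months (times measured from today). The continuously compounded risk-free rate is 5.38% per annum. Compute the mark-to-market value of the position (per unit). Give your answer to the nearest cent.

PV(remaining dividends) I = 14.17·e^(−0.0538·9/12) + 5.55·e^(−0.0538·10/12) + 3.74·e^(−0.0538·16/12) = 22.3974
Current forward F = (S − I)·e^(rT) = (528.59 − 22.3974)·e^(0.0538·18/12) = 506.1926 × 1.084046 = 548.7361
Value (long) = (F − K)·e^(−rT) = (548.7361 − 525.39) × 0.922470 = 21.5361
Short position value = −(long value) = -₹21.54

-₹21.54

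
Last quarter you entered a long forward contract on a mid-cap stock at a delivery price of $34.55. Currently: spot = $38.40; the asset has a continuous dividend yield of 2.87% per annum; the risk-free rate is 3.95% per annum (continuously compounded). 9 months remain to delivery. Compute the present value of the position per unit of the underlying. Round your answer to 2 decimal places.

Current fair forward for the remaining 9 months: F = S·e^((r − q)·T), (r − q) = 0.0395 − 0.0287 = 0.0108
F = 38.40 · e^(0.0108 × 9/12) = 38.40 × 1.008133 = 38.7123
Value of long forward = (F − K)·e^(−rT) = (38.7123 − 34.55) · e^(−0.0395·9/12)
= 4.1623 × 0.970810 = 4.04

$4.04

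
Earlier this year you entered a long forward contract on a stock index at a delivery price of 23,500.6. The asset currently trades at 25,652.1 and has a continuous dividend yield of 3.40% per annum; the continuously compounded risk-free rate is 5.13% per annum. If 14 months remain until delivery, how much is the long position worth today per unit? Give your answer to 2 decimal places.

2519.13

Current fair forward for the remaining 14 months: F = S·e^((r − q)·T), (r − q) = 0.0513 − 0.0340 = 0.0173
F = 25652.1 · e^(0.0173 × 14/12) = 25652.1 × 1.02038839 = 26175.1050
Value of long forward = (F − K)·e^(−rT) = (26175.1050 − 23500.6) · e^(−0.0513·14/12)
= 2674.5050 × 0.94190581 = 2519.13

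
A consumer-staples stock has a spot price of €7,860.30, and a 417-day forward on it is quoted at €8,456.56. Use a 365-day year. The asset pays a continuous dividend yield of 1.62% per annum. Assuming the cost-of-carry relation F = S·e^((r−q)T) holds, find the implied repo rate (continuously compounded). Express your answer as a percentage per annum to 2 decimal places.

8.02%

From F = S·e^((r−q)T): (r − q) = ln(F/S)/T
ln(8456.56/7860.30) = ln(1.075857) = 0.073118
(r − q) = 0.073118 / (417/365) = 0.064000
r = ln(F/S)/T + q = 0.064000 + 0.0162 = 0.080200
r = 8.02%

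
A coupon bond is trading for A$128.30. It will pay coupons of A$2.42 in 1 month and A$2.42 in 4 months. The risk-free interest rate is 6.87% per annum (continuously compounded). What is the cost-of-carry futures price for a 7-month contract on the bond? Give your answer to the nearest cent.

PV(coupons) I = 2.42·e^(−0.0687·1/12) + 2.42·e^(−0.0687·4/12)
I = 2.4062 + 2.3652 = 4.7714
F = (S − I)·e^(rT) = (128.30 − 4.7714) · e^(0.0687·7/12)
= 123.5286 · e^0.040075 = 123.5286 × 1.040889 = A$128.58

A$128.58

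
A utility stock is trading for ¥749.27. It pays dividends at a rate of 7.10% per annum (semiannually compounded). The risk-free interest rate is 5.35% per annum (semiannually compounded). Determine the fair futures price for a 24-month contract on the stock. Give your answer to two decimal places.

F = S · (1+r/2)^(2T) / (1+q/2)^(2T)
= 749.27 × 1.111370 / 1.149742 = 749.27 × 0.966626
F = ¥724.26

¥724.26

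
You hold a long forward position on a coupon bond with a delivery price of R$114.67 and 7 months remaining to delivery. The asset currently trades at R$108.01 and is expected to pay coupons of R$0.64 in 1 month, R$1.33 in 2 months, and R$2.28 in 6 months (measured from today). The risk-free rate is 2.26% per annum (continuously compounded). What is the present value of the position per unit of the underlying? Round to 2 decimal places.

PV(remaining coupons) I = 0.64·e^(−0.0226·1/12) + 1.33·e^(−0.0226·2/12) + 2.28·e^(−0.0226·6/12) = 4.2182
Current forward F = (S − I)·e^(rT) = (108.01 − 4.2182)·e^(0.0226·7/12) = 103.7918 × 1.013271 = 105.1692
Value (long) = (F − K)·e^(−rT) = (105.1692 − 114.67) × 0.986903 = -9.3764
Value = -R$9.38

-R$9.38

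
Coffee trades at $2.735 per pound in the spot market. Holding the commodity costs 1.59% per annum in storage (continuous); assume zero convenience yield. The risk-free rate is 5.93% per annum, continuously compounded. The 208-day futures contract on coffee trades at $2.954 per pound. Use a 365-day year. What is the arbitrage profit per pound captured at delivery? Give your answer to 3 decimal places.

$0.099 per pound

Fair futures: F* = S·e^(carry·T), with carry = (r + u) = 0.0593 + 0.0159 = 0.0752
F* = 2.735 · e^(0.0752 × 208/365) = 2.735 · e^0.042854 = 2.735 × 1.043785 = $2.8548
Market $2.954 > fair $2.8548: forward overpriced → cash-and-carry (buy spot, short the forward).
At maturity, profit = |F_mkt − F*| = |2.954 − 2.8548| = $0.099 per pound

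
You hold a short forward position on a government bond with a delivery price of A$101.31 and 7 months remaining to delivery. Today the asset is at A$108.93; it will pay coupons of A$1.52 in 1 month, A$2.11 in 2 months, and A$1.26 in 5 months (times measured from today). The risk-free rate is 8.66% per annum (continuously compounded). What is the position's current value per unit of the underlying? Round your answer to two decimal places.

PV(remaining coupons) I = 1.52·e^(−0.0866·1/12) + 2.11·e^(−0.0866·2/12) + 1.26·e^(−0.0866·5/12) = 4.8042
Current forward F = (S − I)·e^(rT) = (108.93 − 4.8042)·e^(0.0866·7/12) = 104.1258 × 1.051814 = 109.5210
Value (long) = (F − K)·e^(−rT) = (109.5210 − 101.31) × 0.950738 = 7.8065
Short position value = −(long value) = -A$7.81

-A$7.81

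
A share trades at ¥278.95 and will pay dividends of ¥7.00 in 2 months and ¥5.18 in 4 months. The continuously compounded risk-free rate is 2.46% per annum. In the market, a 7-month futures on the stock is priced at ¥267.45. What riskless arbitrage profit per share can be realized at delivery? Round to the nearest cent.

PV(dividends) I = 7.00·e^(−0.0246·2/12) + 5.18·e^(−0.0246·4/12) = 12.1091
Fair futures F* = (S − I)·e^(rT) = (278.95 − 12.1091)·e^0.014350 = 266.8409 × 1.014453 = 270.6976
Market ¥267.45 < fair 270.6976: forward underpriced → reverse cash-and-carry (short the stock, invest proceeds at r, pay the dividends, go long the forward).
Profit at T = |F_mkt − F*| = |267.45 − 270.6976| = ¥3.25 per share

¥3.25 per share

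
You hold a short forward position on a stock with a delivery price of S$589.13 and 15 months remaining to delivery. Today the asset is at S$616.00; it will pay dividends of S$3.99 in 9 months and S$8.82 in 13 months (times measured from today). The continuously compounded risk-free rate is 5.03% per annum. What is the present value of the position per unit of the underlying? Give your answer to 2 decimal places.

-S$50.58

PV(remaining dividends) I = 3.99·e^(−0.0503·9/12) + 8.82·e^(−0.0503·13/12) = 12.1945
Current forward F = (S − I)·e^(rT) = (616.00 − 12.1945)·e^(0.0503·15/12) = 603.8055 × 1.064894 = 642.9889
Value (long) = (F − K)·e^(−rT) = (642.9889 − 589.13) × 0.939061 = 50.5768
Short position value = −(long value) = -S$50.58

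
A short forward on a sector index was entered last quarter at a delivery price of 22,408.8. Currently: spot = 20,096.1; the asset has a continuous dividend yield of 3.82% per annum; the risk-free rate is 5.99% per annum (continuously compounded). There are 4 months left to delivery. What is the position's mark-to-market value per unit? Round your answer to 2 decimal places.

Current fair forward for the remaining 4 months: F = S·e^((r − q)·T), (r − q) = 0.0599 − 0.0382 = 0.0217
F = 20096.1 · e^(0.0217 × 4/12) = 20096.1 × 1.00725956 = 20241.9888
Value of long forward = (F − K)·e^(−rT) = (20241.9888 − 22408.8) · e^(−0.0599·4/12)
= -2166.8112 × 0.98023135 = -2123.98
Short position value = −(long value) = 2123.98

2123.98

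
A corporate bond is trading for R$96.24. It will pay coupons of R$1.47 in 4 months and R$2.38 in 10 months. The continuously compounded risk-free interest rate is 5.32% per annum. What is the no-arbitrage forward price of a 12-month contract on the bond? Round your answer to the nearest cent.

R$97.57

PV(coupons) I = 1.47·e^(−0.0532·4/12) + 2.38·e^(−0.0532·10/12)
I = 1.4442 + 2.2768 = 3.7210
F = (S − I)·e^(rT) = (96.24 − 3.7210) · e^(0.0532·12/12)
= 92.5190 · e^0.053200 = 92.5190 × 1.054641 = R$97.57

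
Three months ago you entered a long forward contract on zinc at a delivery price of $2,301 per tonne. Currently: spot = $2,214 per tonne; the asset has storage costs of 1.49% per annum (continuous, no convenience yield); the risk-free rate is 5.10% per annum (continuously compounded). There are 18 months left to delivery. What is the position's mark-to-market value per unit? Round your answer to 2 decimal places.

Current fair forward for the remaining 18 months: F = S·e^((r + u)·T), (r + u) = 0.0510 + 0.0149 = 0.0659
F = 2214 · e^(0.0659 × 18/12) = 2214 × 1.10390070 = 2444.0361
Value of long forward = (F − K)·e^(−rT) = (2444.0361 − 2301) · e^(−0.0510·18/12)
= 143.0361 × 0.92635291 = 132.50

$132.50 per tonne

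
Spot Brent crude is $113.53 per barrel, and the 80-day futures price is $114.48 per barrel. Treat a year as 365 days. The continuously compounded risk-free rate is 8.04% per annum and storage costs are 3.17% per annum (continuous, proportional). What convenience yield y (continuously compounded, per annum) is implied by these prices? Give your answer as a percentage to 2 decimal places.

F = S·e^((r+u−y)T) ⇒ (r+u−y) = ln(F/S)/T
ln(114.48/113.53) = 0.008333; /T ⇒ 0.038019
y = r + u − ln(F/S)/T = 0.0804 + 0.0317 − 0.038019 = 0.074081
y = 7.41%

7.41%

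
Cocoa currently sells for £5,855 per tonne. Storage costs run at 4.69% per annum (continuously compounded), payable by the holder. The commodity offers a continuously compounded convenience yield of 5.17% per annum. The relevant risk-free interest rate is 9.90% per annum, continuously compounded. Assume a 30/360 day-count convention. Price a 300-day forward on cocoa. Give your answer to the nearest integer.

Net carry = r + u − y = 0.0990 + 0.0469 − 0.0517 = 0.0942
F = S·e^((r+u−y)T) = 5855 · e^(0.0942 × 300/360) = 5855 · e^0.078500
= 5855 × 1.081663 = £6,333 per tonne

£6,333 per tonne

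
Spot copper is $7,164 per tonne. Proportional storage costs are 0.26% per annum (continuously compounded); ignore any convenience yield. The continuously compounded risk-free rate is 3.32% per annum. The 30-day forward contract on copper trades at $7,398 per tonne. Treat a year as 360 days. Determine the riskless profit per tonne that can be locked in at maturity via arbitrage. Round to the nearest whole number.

Fair forward: F* = S·e^(carry·T), with carry = (r + u) = 0.0332 + 0.0026 = 0.0358
F* = 7164 · e^(0.0358 × 30/360) = 7164 · e^0.002983 = 7164 × 1.002987 = $7185.3989
Market $7398 > fair $7185.3989: forward overpriced → cash-and-carry (buy spot, short the forward).
At maturity, profit = |F_mkt − F*| = |7398 − 7185.3989| = $213 per tonne

$213 per tonne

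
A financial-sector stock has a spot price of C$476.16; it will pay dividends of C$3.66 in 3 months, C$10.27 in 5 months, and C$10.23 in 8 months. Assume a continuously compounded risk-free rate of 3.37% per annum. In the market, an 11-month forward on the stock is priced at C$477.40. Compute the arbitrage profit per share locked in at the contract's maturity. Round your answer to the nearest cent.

C$10.81 per share

PV(dividends) I = 3.66·e^(−0.0337·3/12) + 10.27·e^(−0.0337·5/12) + 10.23·e^(−0.0337·8/12) = 23.7588
Fair forward F* = (S − I)·e^(rT) = (476.16 − 23.7588)·e^0.030892 = 452.4012 × 1.031374 = 466.5948
Market C$477.40 > fair 466.5948: forward overpriced → cash-and-carry (borrow at r, buy the stock and collect the dividends, short the forward).
Profit at T = |F_mkt − F*| = |477.40 − 466.5948| = C$10.81 per share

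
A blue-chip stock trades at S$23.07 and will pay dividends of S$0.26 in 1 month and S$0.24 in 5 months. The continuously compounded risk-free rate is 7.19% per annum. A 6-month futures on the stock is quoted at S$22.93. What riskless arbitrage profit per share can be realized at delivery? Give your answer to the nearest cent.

S$0.48 per share

PV(dividends) I = 0.26·e^(−0.0719·1/12) + 0.24·e^(−0.0719·5/12) = 0.4914
Fair futures F* = (S − I)·e^(rT) = (23.07 − 0.4914)·e^0.035950 = 22.5786 × 1.036604 = 23.4051
Market S$22.93 < fair 23.4051: forward underpriced → reverse cash-and-carry (short the stock, invest proceeds at r, pay the dividends, go long the forward).
Profit at T = |F_mkt − F*| = |22.93 − 23.4051| = S$0.48 per share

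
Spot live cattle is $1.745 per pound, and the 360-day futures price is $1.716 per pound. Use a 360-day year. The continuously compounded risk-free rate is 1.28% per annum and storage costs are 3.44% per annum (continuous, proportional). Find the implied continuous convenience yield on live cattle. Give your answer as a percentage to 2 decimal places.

6.40%

F = S·e^((r+u−y)T) ⇒ (r+u−y) = ln(F/S)/T
ln(1.716/1.745) = -0.016759; /T ⇒ -0.016759
y = r + u − ln(F/S)/T = 0.0128 + 0.0344 + 0.016759 = 0.063959
y = 6.40%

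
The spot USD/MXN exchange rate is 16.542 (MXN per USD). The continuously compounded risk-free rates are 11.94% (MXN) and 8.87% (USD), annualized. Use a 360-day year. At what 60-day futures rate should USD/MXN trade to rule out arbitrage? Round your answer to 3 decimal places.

16.627

F = S·e^((r_MXN − r_USD)T) = 16.542 · e^((0.1194 − 0.0887) × 60/360)
= 16.542 · e^0.005117 = 16.542 × 1.005130
F = 16.627 MXN per USD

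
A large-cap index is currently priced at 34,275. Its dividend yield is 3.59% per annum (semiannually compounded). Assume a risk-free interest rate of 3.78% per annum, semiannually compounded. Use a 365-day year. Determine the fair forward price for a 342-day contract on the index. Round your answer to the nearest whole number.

34,335

F = S · (1+r/2)^(2T) / (1+q/2)^(2T)
= 34275 × 1.035710 / 1.033901 = 34275 × 1.001750
F = 34,335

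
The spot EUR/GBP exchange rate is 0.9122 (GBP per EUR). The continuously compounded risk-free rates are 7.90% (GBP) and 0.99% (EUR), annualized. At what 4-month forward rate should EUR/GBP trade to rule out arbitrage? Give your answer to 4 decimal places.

F = S·e^((r_GBP − r_EUR)T) = 0.9122 · e^((0.0790 − 0.0099) × 4/12)
= 0.9122 · e^0.023033 = 0.9122 × 1.023300
F = 0.9335 GBP per EUR

0.9335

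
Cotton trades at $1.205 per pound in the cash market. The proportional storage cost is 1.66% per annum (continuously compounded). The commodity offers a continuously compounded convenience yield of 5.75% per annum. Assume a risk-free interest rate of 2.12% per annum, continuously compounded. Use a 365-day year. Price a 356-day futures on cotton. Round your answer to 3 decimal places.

$1.182 per pound

Net carry = r + u − y = 0.0212 + 0.0166 − 0.0575 = -0.0197
F = S·e^((r+u−y)T) = 1.205 · e^(-0.0197 × 356/365) = 1.205 · e^-0.019214
= 1.205 × 0.980969 = $1.182 per pound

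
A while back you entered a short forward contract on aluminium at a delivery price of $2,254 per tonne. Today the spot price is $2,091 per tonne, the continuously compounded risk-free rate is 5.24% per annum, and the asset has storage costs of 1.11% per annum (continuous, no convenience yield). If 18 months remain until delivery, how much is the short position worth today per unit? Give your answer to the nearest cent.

Current fair forward for the remaining 18 months: F = S·e^((r + u)·T), (r + u) = 0.0524 + 0.0111 = 0.0635
F = 2091 · e^(0.0635 × 18/12) = 2091 × 1.09993380 = 2299.9616
Value of long forward = (F − K)·e^(−rT) = (2299.9616 − 2254) · e^(−0.0524·18/12)
= 45.9616 × 0.92440961 = 42.49
Short position value = −(long value) = -$42.49

-$42.49 per tonne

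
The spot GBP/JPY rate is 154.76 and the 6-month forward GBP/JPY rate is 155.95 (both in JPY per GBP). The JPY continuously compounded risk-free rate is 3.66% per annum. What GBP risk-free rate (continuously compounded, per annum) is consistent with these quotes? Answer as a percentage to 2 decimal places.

F = S·e^((r_JPY − r_GBP)T) ⇒ r_GBP = r_JPY − ln(F/S)/T
ln(155.95/154.76) = 0.007660; /(6/12) = 0.015320
r_GBP = 0.0366 − 0.015320 = 0.021280
r_GBP = 2.13%

2.13%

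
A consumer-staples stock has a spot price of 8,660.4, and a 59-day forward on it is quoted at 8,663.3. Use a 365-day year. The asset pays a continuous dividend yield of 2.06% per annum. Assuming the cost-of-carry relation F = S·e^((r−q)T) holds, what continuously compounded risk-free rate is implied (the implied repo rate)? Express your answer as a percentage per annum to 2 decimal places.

From F = S·e^((r−q)T): (r − q) = ln(F/S)/T
ln(8663.3/8660.4) = ln(1.000335) = 0.000335
(r − q) = 0.000335 / (59/365) = 0.002072
r = ln(F/S)/T + q = 0.002072 + 0.0206 = 0.022672
r = 2.27%

2.27%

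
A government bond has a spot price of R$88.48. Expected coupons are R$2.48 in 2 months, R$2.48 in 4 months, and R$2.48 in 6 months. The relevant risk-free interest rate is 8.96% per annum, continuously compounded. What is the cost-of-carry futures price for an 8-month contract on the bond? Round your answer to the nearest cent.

PV(coupons) I = 2.48·e^(−0.0896·2/12) + 2.48·e^(−0.0896·4/12) + 2.48·e^(−0.0896·6/12)
I = 2.4432 + 2.4070 + 2.3713 = 7.2215
F = (S − I)·e^(rT) = (88.48 − 7.2215) · e^(0.0896·8/12)
= 81.2585 · e^0.059733 = 81.2585 × 1.061553 = R$86.26

R$86.26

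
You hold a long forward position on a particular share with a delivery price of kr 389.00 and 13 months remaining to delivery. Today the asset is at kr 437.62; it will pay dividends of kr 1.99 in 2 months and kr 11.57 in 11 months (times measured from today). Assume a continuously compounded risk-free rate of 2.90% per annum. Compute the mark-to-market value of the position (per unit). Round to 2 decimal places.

PV(remaining dividends) I = 1.99·e^(−0.0290·2/12) + 11.57·e^(−0.0290·11/12) = 13.2469
Current forward F = (S − I)·e^(rT) = (437.62 − 13.2469)·e^(0.0290·13/12) = 424.3731 × 1.031915 = 437.9170
Value (long) = (F − K)·e^(−rT) = (437.9170 − 389.00) × 0.969072 = 47.4041
Value = kr 47.40

kr 47.40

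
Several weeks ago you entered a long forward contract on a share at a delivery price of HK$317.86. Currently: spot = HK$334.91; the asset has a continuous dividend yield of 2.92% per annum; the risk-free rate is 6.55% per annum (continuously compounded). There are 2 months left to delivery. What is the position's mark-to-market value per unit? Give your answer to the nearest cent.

HK$18.88

Current fair forward for the remaining 2 months: F = S·e^((r − q)·T), (r − q) = 0.0655 − 0.0292 = 0.0363
F = 334.91 · e^(0.0363 × 2/12) = 334.91 × 1.006068 = 336.9422
Value of long forward = (F − K)·e^(−rT) = (336.9422 − 317.86) · e^(−0.0655·2/12)
= 19.0822 × 0.989143 = 18.88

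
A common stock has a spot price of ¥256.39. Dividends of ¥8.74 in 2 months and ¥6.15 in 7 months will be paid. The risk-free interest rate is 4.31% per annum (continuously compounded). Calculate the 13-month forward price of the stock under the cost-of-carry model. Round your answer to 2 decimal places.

¥253.27

PV(dividends) I = 8.74·e^(−0.0431·2/12) + 6.15·e^(−0.0431·7/12)
I = 8.6774 + 5.9973 = 14.6747
F = (S − I)·e^(rT) = (256.39 − 14.6747) · e^(0.0431·13/12)
= 241.7153 · e^0.046692 = 241.7153 × 1.047799 = ¥253.27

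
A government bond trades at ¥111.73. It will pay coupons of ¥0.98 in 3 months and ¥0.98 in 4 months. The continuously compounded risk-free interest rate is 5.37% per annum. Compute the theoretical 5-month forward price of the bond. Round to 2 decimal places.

¥112.28

PV(coupons) I = 0.98·e^(−0.0537·3/12) + 0.98·e^(−0.0537·4/12)
I = 0.9669 + 0.9626 = 1.9295
F = (S − I)·e^(rT) = (111.73 − 1.9295) · e^(0.0537·5/12)
= 109.8005 · e^0.022375 = 109.8005 × 1.022627 = ¥112.28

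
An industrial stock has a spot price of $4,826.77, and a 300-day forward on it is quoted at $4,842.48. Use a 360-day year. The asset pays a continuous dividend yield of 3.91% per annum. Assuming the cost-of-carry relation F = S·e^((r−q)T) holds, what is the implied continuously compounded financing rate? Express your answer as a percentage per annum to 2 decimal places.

From F = S·e^((r−q)T): (r − q) = ln(F/S)/T
ln(4842.48/4826.77) = ln(1.003255) = 0.003250
(r − q) = 0.003250 / (300/360) = 0.003900
r = ln(F/S)/T + q = 0.003900 + 0.0391 = 0.043000
r = 4.30%

4.30%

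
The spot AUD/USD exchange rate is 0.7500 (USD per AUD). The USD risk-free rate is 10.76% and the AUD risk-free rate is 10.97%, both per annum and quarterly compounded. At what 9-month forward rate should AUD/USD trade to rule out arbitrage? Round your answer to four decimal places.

0.7489

By covered interest parity, F = S · (1+r_USD/4)^(4T) / (1+r_AUD/4)^(4T)
= 0.7500 × 1.082890 / 1.084552 = 0.7500 × 0.998468
F = 0.7489 USD per AUD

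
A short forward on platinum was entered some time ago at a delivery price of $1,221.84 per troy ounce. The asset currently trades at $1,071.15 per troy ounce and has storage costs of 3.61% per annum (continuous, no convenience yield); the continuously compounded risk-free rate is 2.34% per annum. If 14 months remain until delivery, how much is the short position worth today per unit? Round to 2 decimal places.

$71.71 per troy ounce

Current fair forward for the remaining 14 months: F = S·e^((r + u)·T), (r + u) = 0.0234 + 0.0361 = 0.0595
F = 1071.15 · e^(0.0595 × 14/12) = 1071.15 × 1.07188273 = 1148.1472
Value of long forward = (F − K)·e^(−rT) = (1148.1472 − 1221.84) · e^(−0.0234·14/12)
= -73.6928 × 0.97306928 = -71.71
Short position value = −(long value) = $71.71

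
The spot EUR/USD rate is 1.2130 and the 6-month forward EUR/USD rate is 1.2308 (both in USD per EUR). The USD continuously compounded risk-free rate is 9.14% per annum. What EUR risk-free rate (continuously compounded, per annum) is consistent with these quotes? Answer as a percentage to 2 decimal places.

F = S·e^((r_USD − r_EUR)T) ⇒ r_EUR = r_USD − ln(F/S)/T
ln(1.2308/1.2130) = 0.014568; /(6/12) = 0.029136
r_EUR = 0.0914 − 0.029136 = 0.062264
r_EUR = 6.23%

6.23%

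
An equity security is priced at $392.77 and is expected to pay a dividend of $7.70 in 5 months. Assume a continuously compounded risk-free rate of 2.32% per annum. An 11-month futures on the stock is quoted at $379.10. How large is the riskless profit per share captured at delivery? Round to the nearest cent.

PV(dividends) I = 7.70·e^(−0.0232·5/12) = 7.6259
Fair futures F* = (S − I)·e^(rT) = (392.77 − 7.6259)·e^0.021267 = 385.1441 × 1.021495 = 393.4228
Market $379.10 < fair 393.4228: forward underpriced → reverse cash-and-carry (short the stock, invest proceeds at r, pay the dividends, go long the forward).
Profit at T = |F_mkt − F*| = |379.10 − 393.4228| = $14.32 per share

$14.32 per share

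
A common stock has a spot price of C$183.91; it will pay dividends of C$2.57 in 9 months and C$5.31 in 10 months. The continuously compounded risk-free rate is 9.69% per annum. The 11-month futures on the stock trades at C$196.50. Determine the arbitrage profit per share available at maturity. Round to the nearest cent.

PV(dividends) I = 2.57·e^(−0.0969·9/12) + 5.31·e^(−0.0969·10/12) = 7.2879
Fair futures F* = (S − I)·e^(rT) = (183.91 − 7.2879)·e^0.088825 = 176.6221 × 1.092889 = 193.0284
Market C$196.50 > fair 193.0284: forward overpriced → cash-and-carry (borrow at r, buy the stock and collect the dividends, short the forward).
Profit at T = |F_mkt − F*| = |196.50 − 193.0284| = C$3.47 per share

C$3.47 per share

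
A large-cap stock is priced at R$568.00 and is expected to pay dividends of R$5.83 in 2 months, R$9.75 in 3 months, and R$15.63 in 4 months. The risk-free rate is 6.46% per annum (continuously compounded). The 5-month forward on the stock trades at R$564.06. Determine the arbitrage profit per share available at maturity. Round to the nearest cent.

R$12.06 per share

PV(dividends) I = 5.83·e^(−0.0646·2/12) + 9.75·e^(−0.0646·3/12) + 15.63·e^(−0.0646·4/12) = 30.6584
Fair forward F* = (S − I)·e^(rT) = (568.00 − 30.6584)·e^0.026917 = 537.3416 × 1.027283 = 552.0019
Market R$564.06 > fair 552.0019: forward overpriced → cash-and-carry (borrow at r, buy the stock and collect the dividends, short the forward).
Profit at T = |F_mkt − F*| = |564.06 − 552.0019| = R$12.06 per share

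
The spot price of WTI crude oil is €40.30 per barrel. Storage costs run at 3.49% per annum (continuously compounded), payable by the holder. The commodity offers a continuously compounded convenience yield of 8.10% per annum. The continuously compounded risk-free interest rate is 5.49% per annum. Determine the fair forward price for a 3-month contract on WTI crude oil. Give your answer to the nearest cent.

Net carry = r + u − y = 0.0549 + 0.0349 − 0.0810 = 0.0088
F = S·e^((r+u−y)T) = 40.30 · e^(0.0088 × 3/12) = 40.30 · e^0.002200
= 40.30 × 1.002202 = €40.39 per barrel

€40.39 per barrel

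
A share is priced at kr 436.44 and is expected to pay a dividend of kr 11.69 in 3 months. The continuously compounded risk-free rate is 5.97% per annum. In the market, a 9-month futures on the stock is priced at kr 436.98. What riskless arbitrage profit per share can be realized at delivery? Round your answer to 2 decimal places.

PV(dividends) I = 11.69·e^(−0.0597·3/12) = 11.5168
Fair futures F* = (S − I)·e^(rT) = (436.44 − 11.5168)·e^0.044775 = 424.9232 × 1.045793 = 444.3817
Market kr 436.98 < fair 444.3817: forward underpriced → reverse cash-and-carry (short the stock, invest proceeds at r, pay the dividends, go long the forward).
Profit at T = |F_mkt − F*| = |436.98 − 444.3817| = kr 7.40 per share

kr 7.40 per share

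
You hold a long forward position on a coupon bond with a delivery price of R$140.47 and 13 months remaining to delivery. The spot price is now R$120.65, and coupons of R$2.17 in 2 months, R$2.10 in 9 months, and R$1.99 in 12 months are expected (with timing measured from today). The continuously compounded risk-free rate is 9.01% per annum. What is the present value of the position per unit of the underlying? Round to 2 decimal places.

-R$12.68

PV(remaining coupons) I = 2.17·e^(−0.0901·2/12) + 2.10·e^(−0.0901·9/12) + 1.99·e^(−0.0901·12/12) = 5.9190
Current forward F = (S − I)·e^(rT) = (120.65 − 5.9190)·e^(0.0901·13/12) = 114.7310 × 1.102531 = 126.4945
Value (long) = (F − K)·e^(−rT) = (126.4945 − 140.47) × 0.907004 = -12.6758
Value = -R$12.68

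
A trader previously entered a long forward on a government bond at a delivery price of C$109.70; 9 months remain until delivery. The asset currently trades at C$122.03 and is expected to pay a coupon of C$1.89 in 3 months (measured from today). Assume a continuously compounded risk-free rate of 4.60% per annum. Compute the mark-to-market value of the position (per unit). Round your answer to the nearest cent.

PV(remaining coupons) I = 1.89·e^(−0.0460·3/12) = 1.8684
Current forward F = (S − I)·e^(rT) = (122.03 − 1.8684)·e^(0.0460·9/12) = 120.1616 × 1.035102 = 124.3795
Value (long) = (F − K)·e^(−rT) = (124.3795 − 109.70) × 0.966088 = 14.1817
Value = C$14.18

C$14.18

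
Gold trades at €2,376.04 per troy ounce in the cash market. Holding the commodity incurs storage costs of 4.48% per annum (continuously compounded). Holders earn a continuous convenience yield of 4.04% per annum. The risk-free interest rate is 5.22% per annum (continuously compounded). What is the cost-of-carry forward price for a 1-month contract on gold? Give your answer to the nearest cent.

Net carry = r + u − y = 0.0522 + 0.0448 − 0.0404 = 0.0566
F = S·e^((r+u−y)T) = 2376.04 · e^(0.0566 × 1/12) = 2376.04 · e^0.00471667
= 2376.04 × 1.00472781 = €2,387.27 per troy ounce

€2,387.27 per troy ounce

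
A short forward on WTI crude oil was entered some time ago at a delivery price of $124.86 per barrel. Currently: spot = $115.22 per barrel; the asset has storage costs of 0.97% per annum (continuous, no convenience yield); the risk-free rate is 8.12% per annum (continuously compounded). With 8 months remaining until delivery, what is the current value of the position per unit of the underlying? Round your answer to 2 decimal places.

Current fair forward for the remaining 8 months: F = S·e^((r + u)·T), (r + u) = 0.0812 + 0.0097 = 0.0909
F = 115.22 · e^(0.0909 × 8/12) = 115.22 × 1.062474 = 122.4183
Value of long forward = (F − K)·e^(−rT) = (122.4183 − 124.86) · e^(−0.0812·8/12)
= -2.4417 × 0.947306 = -2.31
Short position value = −(long value) = $2.31

$2.31 per barrel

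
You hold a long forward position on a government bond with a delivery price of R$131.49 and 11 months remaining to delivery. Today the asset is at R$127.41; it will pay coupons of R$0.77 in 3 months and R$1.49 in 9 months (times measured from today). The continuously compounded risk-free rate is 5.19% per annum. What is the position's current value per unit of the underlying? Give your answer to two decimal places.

-R$0.16

PV(remaining coupons) I = 0.77·e^(−0.0519·3/12) + 1.49·e^(−0.0519·9/12) = 2.1932
Current forward F = (S − I)·e^(rT) = (127.41 − 2.1932)·e^(0.0519·11/12) = 125.2168 × 1.048725 = 131.3180
Value (long) = (F − K)·e^(−rT) = (131.3180 − 131.49) × 0.953539 = -0.1640
Value = -R$0.16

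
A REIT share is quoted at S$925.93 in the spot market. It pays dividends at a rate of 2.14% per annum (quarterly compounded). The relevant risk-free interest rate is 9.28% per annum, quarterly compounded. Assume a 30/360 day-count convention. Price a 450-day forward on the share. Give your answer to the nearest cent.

F = S · (1+r/4)^(4T) / (1+q/4)^(4T)
= 925.93 × 1.121509 / 1.027038 = 925.93 × 1.091984
F = S$1,011.10

S$1,011.10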